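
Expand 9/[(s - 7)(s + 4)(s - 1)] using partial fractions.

Using cover-up method: α = 3/22, β = 9/55, γ = -3/10
Result: (3/22)/(s - 7) + (9/55)/(s + 4) - (3/10)/(s - 1)


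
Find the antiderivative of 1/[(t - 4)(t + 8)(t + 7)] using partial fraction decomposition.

Cover-up: P = 1/132, Q = 1/12, R = -1/11. Decomposition: (1/132)/(t - 4) + (1/12)/(t + 8) - (1/11)/(t + 7). Integrate each term: (1/132) ln|(t - 4)| + (1/12) ln|(t + 8)| - (1/11) ln|(t + 7)| + C


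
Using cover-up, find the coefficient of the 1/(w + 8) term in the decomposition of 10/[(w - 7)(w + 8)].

Cover (w + 8), set w=-8: 10/((w - 7) at w=-8) = 10/(-15) = -2/3


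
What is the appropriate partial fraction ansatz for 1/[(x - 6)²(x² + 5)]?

Repeated linear + quadratic: A/(x - 6) + B/(x - 6)² + (Cx + D)/(x² + 5)


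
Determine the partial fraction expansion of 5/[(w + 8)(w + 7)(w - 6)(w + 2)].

Using Heaviside cover-up: (-5/84)/(w + 8) + (1/13)/(w + 7) + (5/1456)/(w - 6) - (1/48)/(w + 2)


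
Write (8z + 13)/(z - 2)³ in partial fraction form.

(8z + 13) = P(z - 2)² + Q(z - 2) + R. At z = 2: R = 8·2 + 13 = 29. Coefficients: P = 0, Q = 8
Result: 8/(z - 2)² + 29/(z - 2)³


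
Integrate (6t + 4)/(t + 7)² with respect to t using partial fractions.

Decompose: α = 6, β = 6·(-7) + 4 = -38, so (6t + 4)/(t + 7)² = 6/(t + 7) - 38/(t + 7)². Integrate: ∫ α/(t + 7) dt = 6 ln|(t + 7)|; ∫ β/(t + 7)² dt = 38/(t + 7). Sum: 6 ln|(t + 7)| + 38/(t + 7) + C


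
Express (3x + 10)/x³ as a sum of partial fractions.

(3x + 10) = Px² + Qx + R. At x = 0: R = 3·0 + 10 = 10. Coefficients: P = 0, Q = 3
Result: 3/x² + 10/x³


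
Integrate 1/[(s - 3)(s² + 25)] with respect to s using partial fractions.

Cover-up at s=3: A = 1/(3²+25) = 1/34. Coeff matching: B = -1/34, C = -3/34. Decomposition: (1/34)/(s - 3) - ((1/34)s + 3/34)/(s² + 25). Integrate: linear → ln, quadratic → (1/2)ln + arctan: (1/34) ln|(s - 3)| - (1/68) ln(s² + 25) - (3/170) arctan(s/5) + C


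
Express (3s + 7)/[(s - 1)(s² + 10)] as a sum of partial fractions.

At s=1: P = (3·1 + 7)/(1² + 10) = 10/11. Q = -P = -10/11, R = 3 - 1·P = 23/11
Result: (10/11)/(s - 1) - ((10/11)s - 23/11)/(s² + 10)


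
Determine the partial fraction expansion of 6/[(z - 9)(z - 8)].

6/(z - 9)(z - 8) = α/(z - 9) + β/(z - 8). α = 6/(9 - 8) = 6, β = 6/(8 - 9) = -6
Result: 6/(z - 9) - 6/(z - 8)


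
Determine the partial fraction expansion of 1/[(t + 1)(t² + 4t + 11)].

Cover-up at t = -1: α = 1/((-1)² + 4·(-1) + 11) = 1/8. Then β = -α = -1/8, γ = -α·(4 - 1) = -3/8
Result: (1/8)/(t + 1) - ((1/8)t + 3/8)/(t² + 4t + 11)


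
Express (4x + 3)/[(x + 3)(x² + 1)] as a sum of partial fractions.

At x=-3: A = (4·(-3) + 3)/((-3)² + 1) = -9/10. B = -A = 9/10, C = 4 - (-3)·A = 13/10
Result: (-9/10)/(x + 3) + ((9/10)x + 13/10)/(x² + 1)


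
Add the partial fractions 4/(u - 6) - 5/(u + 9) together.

Common denominator (u - 6)(u + 9). Numerator: 4(u + 9) - 5(u - 6) = (4u + 36) - (5u - 30) = -u + 66
Result: (-u + 66)/[(u - 6)(u + 9)]


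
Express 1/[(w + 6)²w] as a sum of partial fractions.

Cover-up at w=0: γ = 1/(0 + 6)² = 1/36. Cover-up at w=-6: β = 1/(-6 - 0) = -1/6. Comparing w² coeff: α = -γ = -1/36
Result: (-1/36)/(w + 6) - (1/6)/(w + 6)² + (1/36)/w


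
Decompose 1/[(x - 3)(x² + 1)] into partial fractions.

Cover-up at x = 3: α = 1/(3² + 1) = 1/10. Then β = -α = -1/10, γ = -α·(0 + 3) = -3/10
Result: (1/10)/(x - 3) - ((1/10)x + 3/10)/(x² + 1)


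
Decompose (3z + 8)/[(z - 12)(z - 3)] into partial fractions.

At z=12: P = (3·12 + 8)/(12 - 3) = 44/9. At z=3: Q = (3·3 + 8)/(3 - 12) = -17/9
Result: (44/9)/(z - 12) - (17/9)/(z - 3)


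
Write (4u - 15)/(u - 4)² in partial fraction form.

(4u - 15) = A(u - 4) + B. At u = 4: B = 4·4 - 15 = 1. Coeff of u: A = 4
Result: 4/(u - 4) + 1/(u - 4)²


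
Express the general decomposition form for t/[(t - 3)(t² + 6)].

Linear + irreducible quadratic: α/(t - 3) + (βt + γ)/(t² + 6)


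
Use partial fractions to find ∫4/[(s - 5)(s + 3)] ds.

Decompose: 4/[(s - 5)(s + 3)] = (1/2)/(s - 5) - (1/2)/(s + 3). Integrate each term: (1/2) ln|(s - 5)| - (1/2) ln|(s + 3)| + C


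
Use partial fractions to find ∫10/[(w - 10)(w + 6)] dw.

Decompose: 10/[(w - 10)(w + 6)] = (5/8)/(w - 10) - (5/8)/(w + 6). Integrate each term: (5/8) ln|(w - 10)| - (5/8) ln|(w + 6)| + C


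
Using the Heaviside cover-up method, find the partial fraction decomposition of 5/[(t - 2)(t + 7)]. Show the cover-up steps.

Cover (t - 2): set t=2, get α = 5/(2 + 7) = 5/9. Cover (t + 7): set t=-7, get β = 5/(-7 - 2) = -5/9.
Result: (5/9)/(t - 2) - (5/9)/(t + 7)


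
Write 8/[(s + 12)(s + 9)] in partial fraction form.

8/(s + 12)(s + 9) = P/(s + 12) + Q/(s + 9). P = 8/(-12 + 9) = -8/3, Q = 8/(-9 + 12) = 8/3
Result: (-8/3)/(s + 12) + (8/3)/(s + 9)


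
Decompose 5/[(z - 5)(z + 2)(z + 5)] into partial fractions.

Using cover-up method: P = 1/14, Q = -5/21, R = 1/6
Result: (1/14)/(z - 5) - (5/21)/(z + 2) + (1/6)/(z + 5)


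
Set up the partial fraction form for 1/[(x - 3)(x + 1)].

Distinct linear factors: α/(x - 3) + β/(x + 1)


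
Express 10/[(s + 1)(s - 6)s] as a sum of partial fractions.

Using cover-up method: P = 10/7, Q = 5/21, R = -5/3
Result: (10/7)/(s + 1) + (5/21)/(s - 6) - (5/3)/s


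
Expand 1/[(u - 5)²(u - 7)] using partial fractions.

Cover-up at u=7: γ = 1/(7 - 5)² = 1/4. Cover-up at u=5: β = 1/(5 - 7) = -1/2. Comparing u² coeff: α = -γ = -1/4
Result: (-1/4)/(u - 5) - (1/2)/(u - 5)² + (1/4)/(u - 7)


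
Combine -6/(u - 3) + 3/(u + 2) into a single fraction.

Common denominator (u - 3)(u + 2). Numerator: -6(u + 2) + 3(u - 3) = (-6u - 12) + (3u - 9) = -3u - 21
Result: (-3u - 21)/[(u - 3)(u + 2)]


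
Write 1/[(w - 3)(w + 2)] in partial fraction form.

1/(w - 3)(w + 2) = α/(w - 3) + β/(w + 2). α = 1/(3 + 2) = 1/5, β = 1/(-2 - 3) = -1/5
Result: (1/5)/(w - 3) - (1/5)/(w + 2)


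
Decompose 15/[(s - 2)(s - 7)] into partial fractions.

15/(s - 2)(s - 7) = A/(s - 2) + B/(s - 7). A = 15/(2 - 7) = -3, B = 15/(7 - 2) = 3
Result: -3/(s - 2) + 3/(s - 7)


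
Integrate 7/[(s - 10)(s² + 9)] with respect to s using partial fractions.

Cover-up at s=10: A = 7/(10²+9) = 7/109. Coeff matching: B = -7/109, C = -70/109. Decomposition: (7/109)/(s - 10) - ((7/109)s + 70/109)/(s² + 9). Integrate: linear → ln, quadratic → (1/2)ln + arctan: (7/109) ln|(s - 10)| - (7/218) ln(s² + 9) - (70/327) arctan(s/3) + C


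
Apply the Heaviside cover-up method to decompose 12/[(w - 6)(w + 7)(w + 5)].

Cover (w - 6), w=6: P = 12/[(6 + 7)(6 + 5)] = 12/143. Cover (w + 7), w=-7: Q = 12/[(-7 - 6)(-7 + 5)] = 6/13. Cover (w + 5), w=-5: R = 12/[(-5 - 6)(-5 + 7)] = -6/11.
Result: (12/143)/(w - 6) + (6/13)/(w + 7) - (6/11)/(w + 5)


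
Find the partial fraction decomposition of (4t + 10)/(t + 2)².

(4t + 10) = P(t + 2) + Q. At t = -2: Q = 4·(-2) + 10 = 2. Coeff of t: P = 4
Result: 4/(t + 2) + 2/(t + 2)²


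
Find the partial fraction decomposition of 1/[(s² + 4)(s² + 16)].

Coefficient matching gives P = R = 0, Q = 1/(16-4) = 1/12, S = -Q = -1/12
Result: (1/12)/(s² + 4) - (1/12)/(s² + 16)


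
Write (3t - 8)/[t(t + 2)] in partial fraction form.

At t=0: A = (3·0 - 8)/(0 + 2) = -4. At t=-2: B = (3·(-2) - 8)/(-2 - 0) = 7
Result: -4/t + 7/(t + 2)


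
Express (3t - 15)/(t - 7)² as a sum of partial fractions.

(3t - 15) = α(t - 7) + β. At t = 7: β = 3·7 - 15 = 6. Coeff of t: α = 3
Result: 3/(t - 7) + 6/(t - 7)²


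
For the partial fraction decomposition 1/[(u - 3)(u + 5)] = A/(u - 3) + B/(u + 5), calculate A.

Cover-up at u = 3: A = 1/(3 + 5) = 1/8


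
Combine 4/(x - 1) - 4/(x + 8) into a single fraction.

Common denominator (x - 1)(x + 8). Numerator: 4(x + 8) - 4(x - 1) = (4x + 32) - (4x - 4) = 36
Result: (36)/[(x - 1)(x + 8)]


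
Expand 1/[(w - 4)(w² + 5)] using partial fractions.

Cover-up at w = 4: A = 1/(4² + 5) = 1/21. Then B = -A = -1/21, C = -A·(0 + 4) = -4/21
Result: (1/21)/(w - 4) - ((1/21)w + 4/21)/(w² + 5)


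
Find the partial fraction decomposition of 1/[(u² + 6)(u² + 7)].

Coefficient matching gives A = C = 0, B = 1/(7-6) = 1, D = -B = -1
Result: 1/(u² + 6) - 1/(u² + 7)


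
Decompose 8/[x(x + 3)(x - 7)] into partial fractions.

Using cover-up method: A = -8/21, B = 4/15, C = 4/35
Result: (-8/21)/x + (4/15)/(x + 3) + (4/35)/(x - 7)


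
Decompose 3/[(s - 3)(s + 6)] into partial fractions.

3/(s - 3)(s + 6) = A/(s - 3) + B/(s + 6). A = 3/(3 + 6) = 1/3, B = 3/(-6 - 3) = -1/3
Result: (1/3)/(s - 3) - (1/3)/(s + 6)


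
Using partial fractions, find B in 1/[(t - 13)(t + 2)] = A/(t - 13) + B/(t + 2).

Cover-up at t = -2: B = 1/(-2 - 13) = -1/15


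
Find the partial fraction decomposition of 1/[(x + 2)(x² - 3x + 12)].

Cover-up at x = -2: A = 1/((-2)² - 3·(-2) + 12) = 1/22. Then B = -A = -1/22, C = -A·(-3 - 2) = 5/22
Result: (1/22)/(x + 2) - ((1/22)x - 5/22)/(x² - 3x + 12)


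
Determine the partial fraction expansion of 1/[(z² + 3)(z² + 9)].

Coefficient matching gives P = R = 0, Q = 1/(9-3) = 1/6, S = -Q = -1/6
Result: (1/6)/(z² + 3) - (1/6)/(z² + 9)


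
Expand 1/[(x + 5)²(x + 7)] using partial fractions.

Cover-up at x=-7: R = 1/(-7 + 5)² = 1/4. Cover-up at x=-5: Q = 1/(-5 + 7) = 1/2. Comparing x² coeff: P = -R = -1/4
Result: (-1/4)/(x + 5) + (1/2)/(x + 5)² + (1/4)/(x + 7)


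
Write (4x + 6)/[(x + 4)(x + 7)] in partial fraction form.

At x=-4: α = (4·(-4) + 6)/(-4 + 7) = -10/3. At x=-7: β = (4·(-7) + 6)/(-7 + 4) = 22/3
Result: (-10/3)/(x + 4) + (22/3)/(x + 7)


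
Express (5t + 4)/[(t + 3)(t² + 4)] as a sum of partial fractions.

At t=-3: A = (5·(-3) + 4)/((-3)² + 4) = -11/13. B = -A = 11/13, C = 5 - (-3)·A = 32/13
Result: (-11/13)/(t + 3) + ((11/13)t + 32/13)/(t² + 4)


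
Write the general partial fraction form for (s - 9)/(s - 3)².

Repeated linear factor: A/(s - 3) + B/(s - 3)²


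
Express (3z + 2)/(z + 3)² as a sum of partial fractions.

(3z + 2) = α(z + 3) + β. At z = -3: β = 3·(-3) + 2 = -7. Coeff of z: α = 3
Result: 3/(z + 3) - 7/(z + 3)²


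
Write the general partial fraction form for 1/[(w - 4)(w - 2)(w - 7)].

Three distinct linear factors: P/(w - 4) + Q/(w - 2) + R/(w - 7)


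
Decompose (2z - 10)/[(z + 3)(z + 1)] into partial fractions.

At z=-3: A = (2·(-3) - 10)/(-3 + 1) = 8. At z=-1: B = (2·(-1) - 10)/(-1 + 3) = -6
Result: 8/(z + 3) - 6/(z + 1)


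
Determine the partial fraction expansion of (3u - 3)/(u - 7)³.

(3u - 3) = α(u - 7)² + β(u - 7) + γ. At u = 7: γ = 3·7 - 3 = 18. Coefficients: α = 0, β = 3
Result: 3/(u - 7)² + 18/(u - 7)³


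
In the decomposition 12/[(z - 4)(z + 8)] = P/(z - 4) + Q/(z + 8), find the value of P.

Cover-up at z = 4: P = 12/(4 + 8) = 12/12 = 1


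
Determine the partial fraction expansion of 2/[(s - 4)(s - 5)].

2/(s - 4)(s - 5) = A/(s - 4) + B/(s - 5). A = 2/(4 - 5) = -2, B = 2/(5 - 4) = 2
Result: -2/(s - 4) + 2/(s - 5)


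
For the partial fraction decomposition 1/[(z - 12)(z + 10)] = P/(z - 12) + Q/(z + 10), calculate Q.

Cover-up at z = -10: Q = 1/(-10 - 12) = -1/22


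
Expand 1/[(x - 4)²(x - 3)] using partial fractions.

Cover-up at x=3: γ = 1/(3 - 4)² = 1. Cover-up at x=4: β = 1/(4 - 3) = 1. Comparing x² coeff: α = -γ = -1
Result: -1/(x - 4) + 1/(x - 4)² + 1/(x - 3)


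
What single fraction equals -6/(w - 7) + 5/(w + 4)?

Common denominator (w - 7)(w + 4). Numerator: -6(w + 4) + 5(w - 7) = (-6w - 24) + (5w - 35) = -w - 59
Result: (-w - 59)/[(w - 7)(w + 4)]


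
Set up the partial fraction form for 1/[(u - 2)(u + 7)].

Distinct linear factors: P/(u - 2) + Q/(u + 7)


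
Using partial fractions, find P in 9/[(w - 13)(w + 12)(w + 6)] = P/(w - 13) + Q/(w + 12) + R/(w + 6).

Cover-up at w = 13: P = 9/[(13 + 12)(13 + 6)] = 9/[(25)(19)] = 9/475


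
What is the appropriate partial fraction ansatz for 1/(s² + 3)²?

Repeated quadratic factor: (As + B)/(s² + 3) + (Cs + D)/(s² + 3)²


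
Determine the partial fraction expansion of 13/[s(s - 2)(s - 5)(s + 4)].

Using Heaviside cover-up: (13/40)/s - (13/36)/(s - 2) + (13/135)/(s - 5) - (13/216)/(s + 4)


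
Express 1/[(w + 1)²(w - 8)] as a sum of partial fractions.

Cover-up at w=8: C = 1/(8 + 1)² = 1/81. Cover-up at w=-1: B = 1/(-1 - 8) = -1/9. Comparing w² coeff: A = -C = -1/81
Result: (-1/81)/(w + 1) - (1/9)/(w + 1)² + (1/81)/(w - 8)


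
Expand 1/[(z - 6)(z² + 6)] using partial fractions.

Cover-up at z = 6: P = 1/(6² + 6) = 1/42. Then Q = -P = -1/42, R = -P·(0 + 6) = -1/7
Result: (1/42)/(z - 6) - ((1/42)z + 1/7)/(z² + 6)


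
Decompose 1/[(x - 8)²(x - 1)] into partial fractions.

Cover-up at x=1: γ = 1/(1 - 8)² = 1/49. Cover-up at x=8: β = 1/(8 - 1) = 1/7. Comparing x² coeff: α = -γ = -1/49
Result: (-1/49)/(x - 8) + (1/7)/(x - 8)² + (1/49)/(x - 1)


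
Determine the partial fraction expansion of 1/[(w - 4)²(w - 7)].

Cover-up at w=7: γ = 1/(7 - 4)² = 1/9. Cover-up at w=4: β = 1/(4 - 7) = -1/3. Comparing w² coeff: α = -γ = -1/9
Result: (-1/9)/(w - 4) - (1/3)/(w - 4)² + (1/9)/(w - 7)


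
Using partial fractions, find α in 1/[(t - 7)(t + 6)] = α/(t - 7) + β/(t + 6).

Cover-up at t = 7: α = 1/(7 + 6) = 1/13


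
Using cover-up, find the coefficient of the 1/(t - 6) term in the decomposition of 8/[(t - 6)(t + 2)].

Cover (t - 6), set t=6: 8/((t + 2) at t=6) = 8/(8) = 1


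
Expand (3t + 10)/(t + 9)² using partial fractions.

(3t + 10) = α(t + 9) + β. At t = -9: β = 3·(-9) + 10 = -17. Coeff of t: α = 3
Result: 3/(t + 9) - 17/(t + 9)²


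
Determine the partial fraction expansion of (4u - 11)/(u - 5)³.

(4u - 11) = A(u - 5)² + B(u - 5) + C. At u = 5: C = 4·5 - 11 = 9. Coefficients: A = 0, B = 4
Result: 4/(u - 5)² + 9/(u - 5)³


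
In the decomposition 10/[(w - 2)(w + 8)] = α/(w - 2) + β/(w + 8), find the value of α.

Cover-up at w = 2: α = 10/(2 + 8) = 10/10 = 1


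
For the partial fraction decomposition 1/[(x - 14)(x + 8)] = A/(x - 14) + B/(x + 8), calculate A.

Cover-up at x = 14: A = 1/(14 + 8) = 1/22


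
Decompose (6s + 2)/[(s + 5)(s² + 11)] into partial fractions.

At s=-5: A = (6·(-5) + 2)/((-5)² + 11) = -7/9. B = -A = 7/9, C = 6 - (-5)·A = 19/9
Result: (-7/9)/(s + 5) + ((7/9)s + 19/9)/(s² + 11)


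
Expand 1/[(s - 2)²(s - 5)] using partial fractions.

Cover-up at s=5: R = 1/(5 - 2)² = 1/9. Cover-up at s=2: Q = 1/(2 - 5) = -1/3. Comparing s² coeff: P = -R = -1/9
Result: (-1/9)/(s - 2) - (1/3)/(s - 2)² + (1/9)/(s - 5)


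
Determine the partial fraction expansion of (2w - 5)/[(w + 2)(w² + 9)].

At w=-2: α = (2·(-2) - 5)/((-2)² + 9) = -9/13. β = -α = 9/13, γ = 2 - (-2)·α = 8/13
Result: (-9/13)/(w + 2) + ((9/13)w + 8/13)/(w² + 9)


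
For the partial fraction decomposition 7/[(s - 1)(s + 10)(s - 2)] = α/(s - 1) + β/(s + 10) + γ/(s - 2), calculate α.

Cover-up at s = 1: α = 7/[(1 + 10)(1 - 2)] = 7/[(11)(-1)] = -7/11


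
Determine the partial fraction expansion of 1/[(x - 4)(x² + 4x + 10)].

Cover-up at x = 4: A = 1/(4² + 4·4 + 10) = 1/42. Then B = -A = -1/42, C = -A·(4 + 4) = -4/21
Result: (1/42)/(x - 4) - ((1/42)x + 4/21)/(x² + 4x + 10)


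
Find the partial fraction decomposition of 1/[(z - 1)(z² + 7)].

Cover-up at z = 1: P = 1/(1² + 7) = 1/8. Then Q = -P = -1/8, R = -P·(0 + 1) = -1/8
Result: (1/8)/(z - 1) - ((1/8)z + 1/8)/(z² + 7)


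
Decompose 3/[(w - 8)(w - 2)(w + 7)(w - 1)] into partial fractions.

Using Heaviside cover-up: (1/210)/(w - 8) - (1/18)/(w - 2) - (1/360)/(w + 7) + (3/56)/(w - 1)


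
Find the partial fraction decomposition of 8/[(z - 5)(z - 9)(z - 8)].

Using cover-up method: P = 2/3, Q = 2, R = -8/3
Result: (2/3)/(z - 5) + 2/(z - 9) - (8/3)/(z - 8)


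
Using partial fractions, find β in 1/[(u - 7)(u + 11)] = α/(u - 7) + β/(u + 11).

Cover-up at u = -11: β = 1/(-11 - 7) = -1/18


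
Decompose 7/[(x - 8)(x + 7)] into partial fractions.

7/(x - 8)(x + 7) = α/(x - 8) + β/(x + 7). α = 7/(8 + 7) = 7/15, β = 7/(-7 - 8) = -7/15
Result: (7/15)/(x - 8) - (7/15)/(x + 7)


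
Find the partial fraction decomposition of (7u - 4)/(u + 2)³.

(7u - 4) = P(u + 2)² + Q(u + 2) + R. At u = -2: R = 7·(-2) - 4 = -18. Coefficients: P = 0, Q = 7
Result: 7/(u + 2)² - 18/(u + 2)³


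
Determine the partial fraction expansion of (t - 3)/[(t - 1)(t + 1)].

At t=1: α = (1·1 - 3)/(1 + 1) = -1. At t=-1: β = (1·(-1) - 3)/(-1 - 1) = 2
Result: -1/(t - 1) + 2/(t + 1)


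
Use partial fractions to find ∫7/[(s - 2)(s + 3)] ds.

Decompose: 7/[(s - 2)(s + 3)] = (7/5)/(s - 2) - (7/5)/(s + 3). Integrate each term: (7/5) ln|(s - 2)| - (7/5) ln|(s + 3)| + C


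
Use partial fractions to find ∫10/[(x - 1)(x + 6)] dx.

Decompose: 10/[(x - 1)(x + 6)] = (10/7)/(x - 1) - (10/7)/(x + 6). Integrate each term: (10/7) ln|(x - 1)| - (10/7) ln|(x + 6)| + C


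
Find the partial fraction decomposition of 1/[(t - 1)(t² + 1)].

Cover-up at t = 1: P = 1/(1² + 1) = 1/2. Then Q = -P = -1/2, R = -P·(0 + 1) = -1/2
Result: (1/2)/(t - 1) - ((1/2)t + 1/2)/(t² + 1)


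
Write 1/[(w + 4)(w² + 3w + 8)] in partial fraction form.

Cover-up at w = -4: P = 1/((-4)² + 3·(-4) + 8) = 1/12. Then Q = -P = -1/12, R = -P·(3 - 4) = 1/12
Result: (1/12)/(w + 4) - ((1/12)w - 1/12)/(w² + 3w + 8)


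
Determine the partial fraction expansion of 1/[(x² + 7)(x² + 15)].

Coefficient matching gives A = C = 0, B = 1/(15-7) = 1/8, D = -B = -1/8
Result: (1/8)/(x² + 7) - (1/8)/(x² + 15)


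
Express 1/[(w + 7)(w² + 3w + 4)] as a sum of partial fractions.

Cover-up at w = -7: P = 1/((-7)² + 3·(-7) + 4) = 1/32. Then Q = -P = -1/32, R = -P·(3 - 7) = 1/8
Result: (1/32)/(w + 7) - ((1/32)w - 1/8)/(w² + 3w + 4)


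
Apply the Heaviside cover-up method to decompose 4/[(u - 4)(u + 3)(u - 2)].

Cover (u - 4), u=4: P = 4/[(4 + 3)(4 - 2)] = 2/7. Cover (u + 3), u=-3: Q = 4/[(-3 - 4)(-3 - 2)] = 4/35. Cover (u - 2), u=2: R = 4/[(2 - 4)(2 + 3)] = -2/5.
Result: (2/7)/(u - 4) + (4/35)/(u + 3) - (2/5)/(u - 2)


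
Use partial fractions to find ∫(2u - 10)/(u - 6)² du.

Decompose: α = 2, β = 2·6 - 10 = 2, so (2u - 10)/(u - 6)² = 2/(u - 6) + 2/(u - 6)². Integrate: ∫ α/(u - 6) du = 2 ln|(u - 6)|; ∫ β/(u - 6)² du = -2/(u - 6). Sum: 2 ln|(u - 6)| - 2/(u - 6) + C


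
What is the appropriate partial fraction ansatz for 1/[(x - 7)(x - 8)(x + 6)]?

Three distinct linear factors: α/(x - 7) + β/(x - 8) + γ/(x + 6)


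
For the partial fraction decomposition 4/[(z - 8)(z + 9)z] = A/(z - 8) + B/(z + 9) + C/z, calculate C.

Cover-up at z = 0: C = 4/[(0 - 8)(0 + 9)] = 4/[(-8)(9)] = -4/72 = -1/18


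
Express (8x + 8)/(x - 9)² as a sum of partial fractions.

(8x + 8) = P(x - 9) + Q. At x = 9: Q = 8·9 + 8 = 80. Coeff of x: P = 8
Result: 8/(x - 9) + 80/(x - 9)²


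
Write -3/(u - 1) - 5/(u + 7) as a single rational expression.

Common denominator (u - 1)(u + 7). Numerator: -3(u + 7) - 5(u - 1) = (-3u - 21) - (5u - 5) = -8u - 16
Result: (-8u - 16)/[(u - 1)(u + 7)]


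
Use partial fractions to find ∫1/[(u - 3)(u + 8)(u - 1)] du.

Cover-up: α = 1/22, β = 1/99, γ = -1/18. Decomposition: (1/22)/(u - 3) + (1/99)/(u + 8) - (1/18)/(u - 1). Integrate each term: (1/22) ln|(u - 3)| + (1/99) ln|(u + 8)| - (1/18) ln|(u - 1)| + C


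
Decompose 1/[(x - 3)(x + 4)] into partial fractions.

1/(x - 3)(x + 4) = A/(x - 3) + B/(x + 4). A = 1/(3 + 4) = 1/7, B = 1/(-4 - 3) = -1/7
Result: (1/7)/(x - 3) - (1/7)/(x + 4)


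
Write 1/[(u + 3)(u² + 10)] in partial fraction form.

Cover-up at u = -3: A = 1/((-3)² + 10) = 1/19. Then B = -A = -1/19, C = -A·(0 - 3) = 3/19
Result: (1/19)/(u + 3) - ((1/19)u - 3/19)/(u² + 10)


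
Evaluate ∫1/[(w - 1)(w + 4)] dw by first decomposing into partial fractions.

Decompose: 1/[(w - 1)(w + 4)] = (1/5)/(w - 1) - (1/5)/(w + 4). Integrate each term: (1/5) ln|(w - 1)| - (1/5) ln|(w + 4)| + C


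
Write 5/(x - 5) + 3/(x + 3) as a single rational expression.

Common denominator (x - 5)(x + 3). Numerator: 5(x + 3) + 3(x - 5) = (5x + 15) + (3x - 15) = 8x
Result: (8x)/[(x - 5)(x + 3)]


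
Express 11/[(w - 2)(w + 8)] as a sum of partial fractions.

11/(w - 2)(w + 8) = P/(w - 2) + Q/(w + 8). P = 11/(2 + 8) = 11/10, Q = 11/(-8 - 2) = -11/10
Result: (11/10)/(w - 2) - (11/10)/(w + 8)


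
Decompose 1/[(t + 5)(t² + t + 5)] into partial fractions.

Cover-up at t = -5: A = 1/((-5)² + 1·(-5) + 5) = 1/25. Then B = -A = -1/25, C = -A·(1 - 5) = 4/25
Result: (1/25)/(t + 5) - ((1/25)t - 4/25)/(t² + t + 5)


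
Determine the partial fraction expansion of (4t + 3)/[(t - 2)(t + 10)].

At t=2: P = (4·2 + 3)/(2 + 10) = 11/12. At t=-10: Q = (4·(-10) + 3)/(-10 - 2) = 37/12
Result: (11/12)/(t - 2) + (37/12)/(t + 10)


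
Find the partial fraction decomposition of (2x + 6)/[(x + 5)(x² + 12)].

At x=-5: P = (2·(-5) + 6)/((-5)² + 12) = -4/37. Q = -P = 4/37, R = 2 - (-5)·P = 54/37
Result: (-4/37)/(x + 5) + ((4/37)x + 54/37)/(x² + 12)


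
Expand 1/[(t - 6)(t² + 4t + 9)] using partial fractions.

Cover-up at t = 6: P = 1/(6² + 4·6 + 9) = 1/69. Then Q = -P = -1/69, R = -P·(4 + 6) = -10/69
Result: (1/69)/(t - 6) - ((1/69)t + 10/69)/(t² + 4t + 9)


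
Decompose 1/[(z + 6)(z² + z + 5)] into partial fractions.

Cover-up at z = -6: A = 1/((-6)² + 1·(-6) + 5) = 1/35. Then B = -A = -1/35, C = -A·(1 - 6) = 1/7
Result: (1/35)/(z + 6) - ((1/35)z - 1/7)/(z² + z + 5)


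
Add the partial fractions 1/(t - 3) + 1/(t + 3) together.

Common denominator (t - 3)(t + 3). Numerator: 1(t + 3) + 1(t - 3) = (t + 3) + (t - 3) = 2t
Result: (2t)/[(t - 3)(t + 3)]


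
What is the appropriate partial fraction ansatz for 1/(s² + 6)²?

Repeated quadratic factor: (αs + β)/(s² + 6) + (γs + δ)/(s² + 6)²


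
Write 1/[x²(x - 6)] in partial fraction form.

Cover-up at x=6: R = 1/(6 - 0)² = 1/36. Cover-up at x=0: Q = 1/(0 - 6) = -1/6. Comparing x² coeff: P = -R = -1/36
Result: (-1/36)/x - (1/6)/x² + (1/36)/(x - 6)


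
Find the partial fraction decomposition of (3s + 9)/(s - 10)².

(3s + 9) = α(s - 10) + β. At s = 10: β = 3·10 + 9 = 39. Coeff of s: α = 3
Result: 3/(s - 10) + 39/(s - 10)²


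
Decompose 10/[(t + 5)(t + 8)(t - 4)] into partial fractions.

Using cover-up method: A = -10/27, B = 5/18, C = 5/54
Result: (-10/27)/(t + 5) + (5/18)/(t + 8) + (5/54)/(t - 4)


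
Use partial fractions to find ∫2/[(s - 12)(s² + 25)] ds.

Cover-up at s=12: α = 2/(12²+25) = 2/169. Coeff matching: β = -2/169, γ = -24/169. Decomposition: (2/169)/(s - 12) - ((2/169)s + 24/169)/(s² + 25). Integrate: linear → ln, quadratic → (1/2)ln + arctan: (2/169) ln|(s - 12)| - (1/169) ln(s² + 25) - (24/845) arctan(s/5) + C


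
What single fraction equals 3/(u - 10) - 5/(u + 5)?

Common denominator (u - 10)(u + 5). Numerator: 3(u + 5) - 5(u - 10) = (3u + 15) - (5u - 50) = -2u + 65
Result: (-2u + 65)/[(u - 10)(u + 5)]


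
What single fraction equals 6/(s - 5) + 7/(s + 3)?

Common denominator (s - 5)(s + 3). Numerator: 6(s + 3) + 7(s - 5) = (6s + 18) + (7s - 35) = 13s - 17
Result: (13s - 17)/[(s - 5)(s + 3)]


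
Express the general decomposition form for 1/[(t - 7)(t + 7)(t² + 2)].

Two linear + quadratic: α/(t - 7) + β/(t + 7) + (γt + δ)/(t² + 2)


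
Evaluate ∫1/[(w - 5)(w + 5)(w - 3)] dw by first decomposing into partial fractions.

Cover-up: P = 1/20, Q = 1/80, R = -1/16. Decomposition: (1/20)/(w - 5) + (1/80)/(w + 5) - (1/16)/(w - 3). Integrate each term: (1/20) ln|(w - 5)| + (1/80) ln|(w + 5)| - (1/16) ln|(w - 3)| + C


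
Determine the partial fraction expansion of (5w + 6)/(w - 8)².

(5w + 6) = α(w - 8) + β. At w = 8: β = 5·8 + 6 = 46. Coeff of w: α = 5
Result: 5/(w - 8) + 46/(w - 8)²


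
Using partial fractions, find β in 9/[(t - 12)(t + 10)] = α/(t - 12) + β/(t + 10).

Cover-up at t = -10: β = 9/(-10 - 12) = -9/22


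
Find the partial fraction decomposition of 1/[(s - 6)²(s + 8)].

Cover-up at s=-8: C = 1/(-8 - 6)² = 1/196. Cover-up at s=6: B = 1/(6 + 8) = 1/14. Comparing s² coeff: A = -C = -1/196
Result: (-1/196)/(s - 6) + (1/14)/(s - 6)² + (1/196)/(s + 8)


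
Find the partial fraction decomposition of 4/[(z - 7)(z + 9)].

4/(z - 7)(z + 9) = A/(z - 7) + B/(z + 9). A = 4/(7 + 9) = 1/4, B = 4/(-9 - 7) = -1/4
Result: (1/4)/(z - 7) - (1/4)/(z + 9)


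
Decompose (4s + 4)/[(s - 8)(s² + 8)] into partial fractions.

At s=8: α = (4·8 + 4)/(8² + 8) = 1/2. β = -α = -1/2, γ = 4 - 8·α = 0
Result: (1/2)/(s - 8) - ((1/2)s)/(s² + 8)


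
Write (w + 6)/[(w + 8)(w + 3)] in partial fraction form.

At w=-8: α = (1·(-8) + 6)/(-8 + 3) = 2/5. At w=-3: β = (1·(-3) + 6)/(-3 + 8) = 3/5
Result: (2/5)/(w + 8) + (3/5)/(w + 3)


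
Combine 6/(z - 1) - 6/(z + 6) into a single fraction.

Common denominator (z - 1)(z + 6). Numerator: 6(z + 6) - 6(z - 1) = (6z + 36) - (6z - 6) = 42
Result: (42)/[(z - 1)(z + 6)]


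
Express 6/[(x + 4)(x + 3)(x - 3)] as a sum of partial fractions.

Using cover-up method: A = 6/7, B = -1, C = 1/7
Result: (6/7)/(x + 4) - 1/(x + 3) + (1/7)/(x - 3)


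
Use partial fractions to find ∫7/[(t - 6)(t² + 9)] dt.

Cover-up at t=6: P = 7/(6²+9) = 7/45. Coeff matching: Q = -7/45, R = -14/15. Decomposition: (7/45)/(t - 6) - ((7/45)t + 14/15)/(t² + 9). Integrate: linear → ln, quadratic → (1/2)ln + arctan: (7/45) ln|(t - 6)| - (7/90) ln(t² + 9) - (14/45) arctan(t/3) + C


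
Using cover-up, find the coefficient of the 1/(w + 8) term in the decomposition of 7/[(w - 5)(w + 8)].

Cover (w + 8), set w=-8: 7/((w - 5) at w=-8) = 7/(-13) = -7/13


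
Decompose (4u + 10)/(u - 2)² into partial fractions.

(4u + 10) = A(u - 2) + B. At u = 2: B = 4·2 + 10 = 18. Coeff of u: A = 4
Result: 4/(u - 2) + 18/(u - 2)²


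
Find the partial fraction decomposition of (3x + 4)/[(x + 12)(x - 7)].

At x=-12: A = (3·(-12) + 4)/(-12 - 7) = 32/19. At x=7: B = (3·7 + 4)/(7 + 12) = 25/19
Result: (32/19)/(x + 12) + (25/19)/(x - 7)


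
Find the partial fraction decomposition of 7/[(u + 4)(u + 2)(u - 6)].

Using cover-up method: α = 7/20, β = -7/16, γ = 7/80
Result: (7/20)/(u + 4) - (7/16)/(u + 2) + (7/80)/(u - 6)


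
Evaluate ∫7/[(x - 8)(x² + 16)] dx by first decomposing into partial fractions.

Cover-up at x=8: α = 7/(8²+16) = 7/80. Coeff matching: β = -7/80, γ = -7/10. Decomposition: (7/80)/(x - 8) - ((7/80)x + 7/10)/(x² + 16). Integrate: linear → ln, quadratic → (1/2)ln + arctan: (7/80) ln|(x - 8)| - (7/160) ln(x² + 16) - (7/40) arctan(x/4) + C


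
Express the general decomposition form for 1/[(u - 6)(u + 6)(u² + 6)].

Two linear + quadratic: P/(u - 6) + Q/(u + 6) + (Ru + S)/(u² + 6)


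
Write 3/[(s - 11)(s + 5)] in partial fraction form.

3/(s - 11)(s + 5) = P/(s - 11) + Q/(s + 5). P = 3/(11 + 5) = 3/16, Q = 3/(-5 - 11) = -3/16
Result: (3/16)/(s - 11) - (3/16)/(s + 5)


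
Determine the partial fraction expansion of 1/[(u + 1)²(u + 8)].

Cover-up at u=-8: R = 1/(-8 + 1)² = 1/49. Cover-up at u=-1: Q = 1/(-1 + 8) = 1/7. Comparing u² coeff: P = -R = -1/49
Result: (-1/49)/(u + 1) + (1/7)/(u + 1)² + (1/49)/(u + 8)


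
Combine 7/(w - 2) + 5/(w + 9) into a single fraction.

Common denominator (w - 2)(w + 9). Numerator: 7(w + 9) + 5(w - 2) = (7w + 63) + (5w - 10) = 12w + 53
Result: (12w + 53)/[(w - 2)(w + 9)]


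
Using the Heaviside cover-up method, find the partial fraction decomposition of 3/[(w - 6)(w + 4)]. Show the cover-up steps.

Cover (w - 6): set w=6, get α = 3/(6 + 4) = 3/10. Cover (w + 4): set w=-4, get β = 3/(-4 - 6) = -3/10.
Result: (3/10)/(w - 6) - (3/10)/(w + 4)


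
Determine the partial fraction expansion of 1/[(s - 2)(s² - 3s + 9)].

Cover-up at s = 2: P = 1/(2² - 3·2 + 9) = 1/7. Then Q = -P = -1/7, R = -P·(-3 + 2) = 1/7
Result: (1/7)/(s - 2) - ((1/7)s - 1/7)/(s² - 3s + 9)


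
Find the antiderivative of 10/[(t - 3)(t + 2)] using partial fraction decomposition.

Decompose: 10/[(t - 3)(t + 2)] = 2/(t - 3) - 2/(t + 2). Integrate each term: 2 ln|(t - 3)| - 2 ln|(t + 2)| + C


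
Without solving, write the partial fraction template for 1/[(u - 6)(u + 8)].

Distinct linear factors: A/(u - 6) + B/(u + 8)


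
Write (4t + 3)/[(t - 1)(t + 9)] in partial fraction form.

At t=1: α = (4·1 + 3)/(1 + 9) = 7/10. At t=-9: β = (4·(-9) + 3)/(-9 - 1) = 33/10
Result: (7/10)/(t - 1) + (33/10)/(t + 9)


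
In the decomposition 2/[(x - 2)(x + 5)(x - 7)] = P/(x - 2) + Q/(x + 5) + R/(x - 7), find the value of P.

Cover-up at x = 2: P = 2/[(2 + 5)(2 - 7)] = 2/[(7)(-5)] = -2/35


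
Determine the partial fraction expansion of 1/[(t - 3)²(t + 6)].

Cover-up at t=-6: R = 1/(-6 - 3)² = 1/81. Cover-up at t=3: Q = 1/(3 + 6) = 1/9. Comparing t² coeff: P = -R = -1/81
Result: (-1/81)/(t - 3) + (1/9)/(t - 3)² + (1/81)/(t + 6)


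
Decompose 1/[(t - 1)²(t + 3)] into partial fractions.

Cover-up at t=-3: γ = 1/(-3 - 1)² = 1/16. Cover-up at t=1: β = 1/(1 + 3) = 1/4. Comparing t² coeff: α = -γ = -1/16
Result: (-1/16)/(t - 1) + (1/4)/(t - 1)² + (1/16)/(t + 3)


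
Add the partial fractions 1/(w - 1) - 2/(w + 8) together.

Common denominator (w - 1)(w + 8). Numerator: 1(w + 8) - 2(w - 1) = (w + 8) - (2w - 2) = -w + 10
Result: (-w + 10)/[(w - 1)(w + 8)]


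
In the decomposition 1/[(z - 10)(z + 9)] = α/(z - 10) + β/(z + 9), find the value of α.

Cover-up at z = 10: α = 1/(10 + 9) = 1/19


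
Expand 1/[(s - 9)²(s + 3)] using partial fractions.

Cover-up at s=-3: γ = 1/(-3 - 9)² = 1/144. Cover-up at s=9: β = 1/(9 + 3) = 1/12. Comparing s² coeff: α = -γ = -1/144
Result: (-1/144)/(s - 9) + (1/12)/(s - 9)² + (1/144)/(s + 3)


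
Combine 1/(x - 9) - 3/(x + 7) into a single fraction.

Common denominator (x - 9)(x + 7). Numerator: 1(x + 7) - 3(x - 9) = (x + 7) - (3x - 27) = -2x + 34
Result: (-2x + 34)/[(x - 9)(x + 7)]


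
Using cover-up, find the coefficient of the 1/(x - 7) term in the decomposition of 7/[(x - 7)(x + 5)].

Cover (x - 7), set x=7: 7/((x + 5) at x=7) = 7/(12) = 7/12


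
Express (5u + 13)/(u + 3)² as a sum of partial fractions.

(5u + 13) = A(u + 3) + B. At u = -3: B = 5·(-3) + 13 = -2. Coeff of u: A = 5
Result: 5/(u + 3) - 2/(u + 3)²


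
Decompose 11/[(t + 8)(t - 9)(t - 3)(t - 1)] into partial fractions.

Using Heaviside cover-up: (-1/153)/(t + 8) + (11/816)/(t - 9) - (1/12)/(t - 3) + (11/144)/(t - 1)


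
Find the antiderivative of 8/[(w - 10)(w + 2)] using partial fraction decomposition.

Decompose: 8/[(w - 10)(w + 2)] = (2/3)/(w - 10) - (2/3)/(w + 2). Integrate each term: (2/3) ln|(w - 10)| - (2/3) ln|(w + 2)| + C


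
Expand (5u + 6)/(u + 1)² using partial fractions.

(5u + 6) = A(u + 1) + B. At u = -1: B = 5·(-1) + 6 = 1. Coeff of u: A = 5
Result: 5/(u + 1) + 1/(u + 1)²


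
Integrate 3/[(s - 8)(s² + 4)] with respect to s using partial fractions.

Cover-up at s=8: P = 3/(8²+4) = 3/68. Coeff matching: Q = -3/68, R = -6/17. Decomposition: (3/68)/(s - 8) - ((3/68)s + 6/17)/(s² + 4). Integrate: linear → ln, quadratic → (1/2)ln + arctan: (3/68) ln|(s - 8)| - (3/136) ln(s² + 4) - (3/17) arctan(s/2) + C


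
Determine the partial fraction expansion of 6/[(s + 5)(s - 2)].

6/(s + 5)(s - 2) = A/(s + 5) + B/(s - 2). A = 6/(-5 - 2) = -6/7, B = 6/(2 + 5) = 6/7
Result: (-6/7)/(s + 5) + (6/7)/(s - 2)


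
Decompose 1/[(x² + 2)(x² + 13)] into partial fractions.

Coefficient matching gives α = γ = 0, β = 1/(13-2) = 1/11, δ = -β = -1/11
Result: (1/11)/(x² + 2) - (1/11)/(x² + 13)


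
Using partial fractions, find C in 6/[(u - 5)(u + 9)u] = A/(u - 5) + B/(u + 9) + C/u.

Cover-up at u = 0: C = 6/[(0 - 5)(0 + 9)] = 6/[(-5)(9)] = -6/45 = -2/15


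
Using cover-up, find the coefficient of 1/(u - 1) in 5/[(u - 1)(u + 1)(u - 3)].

Cover (u - 1), set u=1: 5/[(1 + 1)(1 - 3)] = -5/4


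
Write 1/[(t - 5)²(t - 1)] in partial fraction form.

Cover-up at t=1: C = 1/(1 - 5)² = 1/16. Cover-up at t=5: B = 1/(5 - 1) = 1/4. Comparing t² coeff: A = -C = -1/16
Result: (-1/16)/(t - 5) + (1/4)/(t - 5)² + (1/16)/(t - 1)


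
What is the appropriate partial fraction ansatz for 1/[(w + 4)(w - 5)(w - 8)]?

Three distinct linear factors: α/(w + 4) + β/(w - 5) + γ/(w - 8)


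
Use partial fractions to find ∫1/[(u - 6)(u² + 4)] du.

Cover-up at u=6: P = 1/(6²+4) = 1/40. Coeff matching: Q = -1/40, R = -3/20. Decomposition: (1/40)/(u - 6) - ((1/40)u + 3/20)/(u² + 4). Integrate: linear → ln, quadratic → (1/2)ln + arctan: (1/40) ln|(u - 6)| - (1/80) ln(u² + 4) - (3/40) arctan(u/2) + C


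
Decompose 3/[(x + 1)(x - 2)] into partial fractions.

3/(x + 1)(x - 2) = A/(x + 1) + B/(x - 2). A = 3/(-1 - 2) = -1, B = 3/(2 + 1) = 1
Result: -1/(x + 1) + 1/(x - 2)


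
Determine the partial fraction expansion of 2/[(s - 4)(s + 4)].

2/(s - 4)(s + 4) = P/(s - 4) + Q/(s + 4). P = 2/(4 + 4) = 1/4, Q = 2/(-4 - 4) = -1/4
Result: (1/4)/(s - 4) - (1/4)/(s + 4)


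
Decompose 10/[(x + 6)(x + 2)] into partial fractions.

10/(x + 6)(x + 2) = P/(x + 6) + Q/(x + 2). P = 10/(-6 + 2) = -5/2, Q = 10/(-2 + 6) = 5/2
Result: (-5/2)/(x + 6) + (5/2)/(x + 2)


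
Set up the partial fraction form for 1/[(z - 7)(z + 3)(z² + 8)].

Two linear + quadratic: A/(z - 7) + B/(z + 3) + (Cz + D)/(z² + 8)


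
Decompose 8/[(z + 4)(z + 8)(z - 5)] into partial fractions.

Using cover-up method: P = -2/9, Q = 2/13, R = 8/117
Result: (-2/9)/(z + 4) + (2/13)/(z + 8) + (8/117)/(z - 5)


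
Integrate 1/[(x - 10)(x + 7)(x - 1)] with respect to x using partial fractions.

Cover-up: P = 1/153, Q = 1/136, R = -1/72. Decomposition: (1/153)/(x - 10) + (1/136)/(x + 7) - (1/72)/(x - 1). Integrate each term: (1/153) ln|(x - 10)| + (1/136) ln|(x + 7)| - (1/72) ln|(x - 1)| + C


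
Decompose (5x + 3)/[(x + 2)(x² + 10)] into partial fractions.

At x=-2: α = (5·(-2) + 3)/((-2)² + 10) = -1/2. β = -α = 1/2, γ = 5 - (-2)·α = 4
Result: (-1/2)/(x + 2) + ((1/2)x + 4)/(x² + 10)


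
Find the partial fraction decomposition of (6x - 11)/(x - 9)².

(6x - 11) = P(x - 9) + Q. At x = 9: Q = 6·9 - 11 = 43. Coeff of x: P = 6
Result: 6/(x - 9) + 43/(x - 9)²


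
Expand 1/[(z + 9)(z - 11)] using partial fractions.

1/(z + 9)(z - 11) = α/(z + 9) + β/(z - 11). α = 1/(-9 - 11) = -1/20, β = 1/(11 + 9) = 1/20
Result: (-1/20)/(z + 9) + (1/20)/(z - 11)


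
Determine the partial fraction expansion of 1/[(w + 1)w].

1/(w + 1)w = A/(w + 1) + B/w. A = 1/(-1 - 0) = -1, B = 1/(0 + 1) = 1
Result: -1/(w + 1) + 1/w


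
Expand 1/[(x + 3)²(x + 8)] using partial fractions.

Cover-up at x=-8: γ = 1/(-8 + 3)² = 1/25. Cover-up at x=-3: β = 1/(-3 + 8) = 1/5. Comparing x² coeff: α = -γ = -1/25
Result: (-1/25)/(x + 3) + (1/5)/(x + 3)² + (1/25)/(x + 8)


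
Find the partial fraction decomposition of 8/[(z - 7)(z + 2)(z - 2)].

Using cover-up method: P = 8/45, Q = 2/9, R = -2/5
Result: (8/45)/(z - 7) + (2/9)/(z + 2) - (2/5)/(z - 2)


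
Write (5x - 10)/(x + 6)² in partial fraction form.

(5x - 10) = P(x + 6) + Q. At x = -6: Q = 5·(-6) - 10 = -40. Coeff of x: P = 5
Result: 5/(x + 6) - 40/(x + 6)²


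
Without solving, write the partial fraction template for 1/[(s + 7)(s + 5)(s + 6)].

Three distinct linear factors: α/(s + 7) + β/(s + 5) + γ/(s + 6)


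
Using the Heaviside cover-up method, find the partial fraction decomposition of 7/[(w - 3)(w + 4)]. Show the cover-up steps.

Cover (w - 3): set w=3, get A = 7/(3 + 4) = 1. Cover (w + 4): set w=-4, get B = 7/(-4 - 3) = -1.
Result: 1/(w - 3) - 1/(w + 4)


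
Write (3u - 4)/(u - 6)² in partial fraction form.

(3u - 4) = P(u - 6) + Q. At u = 6: Q = 3·6 - 4 = 14. Coeff of u: P = 3
Result: 3/(u - 6) + 14/(u - 6)²


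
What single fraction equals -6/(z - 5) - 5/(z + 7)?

Common denominator (z - 5)(z + 7). Numerator: -6(z + 7) - 5(z - 5) = (-6z - 42) - (5z - 25) = -11z - 17
Result: (-11z - 17)/[(z - 5)(z + 7)]


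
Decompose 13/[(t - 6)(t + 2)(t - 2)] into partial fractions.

Using cover-up method: A = 13/32, B = 13/32, C = -13/16
Result: (13/32)/(t - 6) + (13/32)/(t + 2) - (13/16)/(t - 2)


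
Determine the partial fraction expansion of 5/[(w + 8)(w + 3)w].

Using cover-up method: α = 1/8, β = -1/3, γ = 5/24
Result: (1/8)/(w + 8) - (1/3)/(w + 3) + (5/24)/w


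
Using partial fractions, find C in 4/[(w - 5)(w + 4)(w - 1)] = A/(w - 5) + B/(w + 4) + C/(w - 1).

Cover-up at w = 1: C = 4/[(1 - 5)(1 + 4)] = 4/[(-4)(5)] = -4/20 = -1/5


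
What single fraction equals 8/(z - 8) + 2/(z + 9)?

Common denominator (z - 8)(z + 9). Numerator: 8(z + 9) + 2(z - 8) = (8z + 72) + (2z - 16) = 10z + 56
Result: (10z + 56)/[(z - 8)(z + 9)]


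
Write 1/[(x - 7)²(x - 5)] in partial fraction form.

Cover-up at x=5: γ = 1/(5 - 7)² = 1/4. Cover-up at x=7: β = 1/(7 - 5) = 1/2. Comparing x² coeff: α = -γ = -1/4
Result: (-1/4)/(x - 7) + (1/2)/(x - 7)² + (1/4)/(x - 5)


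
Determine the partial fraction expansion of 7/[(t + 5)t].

7/(t + 5)t = P/(t + 5) + Q/t. P = 7/(-5 - 0) = -7/5, Q = 7/(0 + 5) = 7/5
Result: (-7/5)/(t + 5) + (7/5)/t


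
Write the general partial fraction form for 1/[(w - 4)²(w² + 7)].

Repeated linear + quadratic: P/(w - 4) + Q/(w - 4)² + (Rw + S)/(w² + 7)


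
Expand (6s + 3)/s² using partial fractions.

(6s + 3) = As + B. At s = 0: B = 6·0 + 3 = 3. Coeff of s: A = 6
Result: 6/s + 3/s²


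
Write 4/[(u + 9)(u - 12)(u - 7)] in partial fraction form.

Using cover-up method: α = 1/84, β = 4/105, γ = -1/20
Result: (1/84)/(u + 9) + (4/105)/(u - 12) - (1/20)/(u - 7)


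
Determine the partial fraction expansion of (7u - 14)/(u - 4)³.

(7u - 14) = P(u - 4)² + Q(u - 4) + R. At u = 4: R = 7·4 - 14 = 14. Coefficients: P = 0, Q = 7
Result: 7/(u - 4)² + 14/(u - 4)³


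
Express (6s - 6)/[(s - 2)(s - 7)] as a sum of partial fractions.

At s=2: α = (6·2 - 6)/(2 - 7) = -6/5. At s=7: β = (6·7 - 6)/(7 - 2) = 36/5
Result: (-6/5)/(s - 2) + (36/5)/(s - 7)


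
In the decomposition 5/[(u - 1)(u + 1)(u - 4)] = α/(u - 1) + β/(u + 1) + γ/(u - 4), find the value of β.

Cover-up at u = -1: β = 5/[(-1 - 1)(-1 - 4)] = 5/[(-2)(-5)] = 5/10 = 1/2


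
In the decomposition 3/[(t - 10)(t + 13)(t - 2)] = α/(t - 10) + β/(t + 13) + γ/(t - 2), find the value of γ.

Cover-up at t = 2: γ = 3/[(2 - 10)(2 + 13)] = 3/[(-8)(15)] = -3/120 = -1/40


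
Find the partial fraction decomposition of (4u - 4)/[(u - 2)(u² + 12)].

At u=2: A = (4·2 - 4)/(2² + 12) = 1/4. B = -A = -1/4, C = 4 - 2·A = 7/2
Result: (1/4)/(u - 2) - ((1/4)u - 7/2)/(u² + 12)


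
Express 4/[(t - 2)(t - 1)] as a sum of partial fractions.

4/(t - 2)(t - 1) = A/(t - 2) + B/(t - 1). A = 4/(2 - 1) = 4, B = 4/(1 - 2) = -4
Result: 4/(t - 2) - 4/(t - 1)


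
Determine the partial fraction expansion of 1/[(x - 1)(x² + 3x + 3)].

Cover-up at x = 1: A = 1/(1² + 3·1 + 3) = 1/7. Then B = -A = -1/7, C = -A·(3 + 1) = -4/7
Result: (1/7)/(x - 1) - ((1/7)x + 4/7)/(x² + 3x + 3)


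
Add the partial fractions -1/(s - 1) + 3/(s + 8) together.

Common denominator (s - 1)(s + 8). Numerator: -1(s + 8) + 3(s - 1) = (-s - 8) + (3s - 3) = 2s - 11
Result: (2s - 11)/[(s - 1)(s + 8)]


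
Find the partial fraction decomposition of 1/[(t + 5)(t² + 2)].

Cover-up at t = -5: A = 1/((-5)² + 2) = 1/27. Then B = -A = -1/27, C = -A·(0 - 5) = 5/27
Result: (1/27)/(t + 5) - ((1/27)t - 5/27)/(t² + 2)
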